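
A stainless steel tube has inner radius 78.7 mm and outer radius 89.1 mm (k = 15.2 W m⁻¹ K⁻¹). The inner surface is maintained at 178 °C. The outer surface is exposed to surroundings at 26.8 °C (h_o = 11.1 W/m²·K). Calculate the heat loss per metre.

Q' = 932 W/m

Series thermal resistances, inner to outer:
  R'_stainless steel = ln(0.0891/0.0787)/(2πk) = 0.1241/(2π·15.2) = 0.001300 m·K/W
  R'_conv,out = 1/(2πr h) = 1/(2π·0.0891·11.1) = 0.1609 m·K/W
ΣR = 0.001300 + 0.1609 = 0.1622 m·K/W
Q' = ΔT/ΣR = (178 °C − 26.8 °C)/0.1622 = 932 W/m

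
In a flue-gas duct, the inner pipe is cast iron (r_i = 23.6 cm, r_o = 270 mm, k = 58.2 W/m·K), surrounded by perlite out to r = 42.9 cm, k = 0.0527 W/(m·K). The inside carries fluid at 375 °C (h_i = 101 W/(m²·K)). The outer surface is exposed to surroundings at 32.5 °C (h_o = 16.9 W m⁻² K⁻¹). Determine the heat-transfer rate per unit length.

Q' = 240 W/m

Treat each layer as a resistance in series:
  R'_conv,in = 1/(2πr h) = 1/(2π·0.236·101) = 0.006677 m·K/W
  R'_cast iron = ln(0.270/0.236)/(2πk) = 0.1346/(2π·58.2) = 3.681×10^-4 m·K/W
  R'_perlite = ln(0.429/0.270)/(2πk) = 0.4630/(2π·0.0527) = 1.398 m·K/W
  R'_conv,out = 1/(2πr h) = 1/(2π·0.429·16.9) = 0.02195 m·K/W
ΣR = 0.006677 + 3.681×10^-4 + 1.398 + 0.02195 = 1.427 m·K/W
Q' = ΔT/ΣR = (375 °C − 32.5 °C)/1.427 = 240 W/m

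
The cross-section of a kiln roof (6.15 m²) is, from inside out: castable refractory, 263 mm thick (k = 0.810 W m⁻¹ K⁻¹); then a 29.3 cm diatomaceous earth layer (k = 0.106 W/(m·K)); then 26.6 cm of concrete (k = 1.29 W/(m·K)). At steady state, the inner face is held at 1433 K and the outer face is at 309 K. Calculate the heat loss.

Q = 2.10 kW

Resistance network (inner→outer):
  R_castable refractory = L/(kA) = 0.263/(0.810·6.15) = 0.05280 K/W
  R_diatomaceous earth = L/(kA) = 0.293/(0.106·6.15) = 0.4495 K/W
  R_concrete = L/(kA) = 0.266/(1.29·6.15) = 0.03353 K/W
ΣR = 0.05280 + 0.4495 + 0.03353 = 0.5358 K/W
Q = ΔT/ΣR = (1433 K − 309 K)/0.5358 = 2100 W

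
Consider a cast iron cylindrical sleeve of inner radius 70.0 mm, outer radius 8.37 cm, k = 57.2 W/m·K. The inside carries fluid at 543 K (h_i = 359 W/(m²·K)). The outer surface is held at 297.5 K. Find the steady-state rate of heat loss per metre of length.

Resistance network (inner→outer):
  R'_conv,in = 1/(2πr h) = 1/(2π·0.0700·359) = 0.006333 m·K/W
  R'_cast iron = ln(0.0837/0.0700)/(2πk) = 0.1787/(2π·57.2) = 4.973×10^-4 m·K/W
ΣR = 0.006333 + 4.973×10^-4 = 0.006830 m·K/W
Q' = ΔT/ΣR = (543 K − 297.5 K)/0.006830 = 35900 W/m

Q' = 35.9 kW/m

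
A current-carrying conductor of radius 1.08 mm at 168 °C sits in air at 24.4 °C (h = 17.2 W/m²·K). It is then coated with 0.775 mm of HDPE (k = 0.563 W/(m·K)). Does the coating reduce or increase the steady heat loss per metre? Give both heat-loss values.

increases: 16.8 → 27.9 W/m

Critical radius for a cylinder: r_cr = k/h = 0.0327 m = 3.27 cm.
Outer radius after coating: r₂ = 0.00108 + 7.75×10^-4 = 0.001855 m.
Since r₁ < r_cr and r₂ ≤ r_cr, the coating moves toward the maximum at r_cr — heat loss rises.
Bare: R = 1/(2πr₁h) = 8.568 m·K/W; Q = 143.6/8.568 = 16.8 W/m.
Coated: R = R_cond + R_conv = 5.141 m·K/W; Q = 143.6/5.141 = 27.9 W/m.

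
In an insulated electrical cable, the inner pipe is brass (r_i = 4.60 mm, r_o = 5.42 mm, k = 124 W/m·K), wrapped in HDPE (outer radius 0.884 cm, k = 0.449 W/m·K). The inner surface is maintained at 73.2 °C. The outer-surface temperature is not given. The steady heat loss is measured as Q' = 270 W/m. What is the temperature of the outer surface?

T_out = 26.3 °C

Sum the resistances:
  R'_brass = ln(0.00542/0.00460)/(2πk) = 0.1640/(2π·124) = 2.105×10^-4 m·K/W
  R'_HDPE = ln(0.00884/0.00542)/(2πk) = 0.4892/(2π·0.449) = 0.1734 m·K/W
ΣR = 0.1736 m·K/W
ΔT = Q'·ΣR = 270 × 0.1736 = 46.87 K
Heat flows outward, so T_out = T_in − ΔT = 73.2 − 46.87 = 26.3 °C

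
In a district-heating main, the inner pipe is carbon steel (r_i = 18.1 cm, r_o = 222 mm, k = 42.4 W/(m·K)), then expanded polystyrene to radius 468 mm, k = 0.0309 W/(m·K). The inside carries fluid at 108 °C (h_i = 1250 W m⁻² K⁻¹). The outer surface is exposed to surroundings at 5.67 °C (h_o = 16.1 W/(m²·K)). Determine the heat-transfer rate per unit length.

Series thermal resistances, inner to outer:
  R'_conv,in = 1/(2πr h) = 1/(2π·0.181·1250) = 7.034×10^-4 m·K/W
  R'_carbon steel = ln(0.222/0.181)/(2πk) = 0.2042/(2π·42.4) = 7.664×10^-4 m·K/W
  R'_expanded polystyrene = ln(0.468/0.222)/(2πk) = 0.7458/(2π·0.0309) = 3.841 m·K/W
  R'_conv,out = 1/(2πr h) = 1/(2π·0.468·16.1) = 0.02112 m·K/W
ΣR = 7.034×10^-4 + 7.664×10^-4 + 3.841 + 0.02112 = 3.864 m·K/W
Q' = ΔT/ΣR = (108 °C − 5.67 °C)/3.864 = 26.5 W/m

Q' = 26.5 W/m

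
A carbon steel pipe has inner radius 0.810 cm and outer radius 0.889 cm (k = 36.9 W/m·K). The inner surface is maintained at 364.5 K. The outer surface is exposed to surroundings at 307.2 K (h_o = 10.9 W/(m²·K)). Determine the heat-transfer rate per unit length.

Resistance network (inner→outer):
  R'_carbon steel = ln(0.00889/0.00810)/(2πk) = 0.09306/(2π·36.9) = 4.014×10^-4 m·K/W
  R'_conv,out = 1/(2πr h) = 1/(2π·0.00889·10.9) = 1.642 m·K/W
ΣR = 4.014×10^-4 + 1.642 = 1.642 m·K/W
Q' = ΔT/ΣR = (364.5 K − 307.2 K)/1.642 = 34.9 W/m

Q' = 34.9 W/m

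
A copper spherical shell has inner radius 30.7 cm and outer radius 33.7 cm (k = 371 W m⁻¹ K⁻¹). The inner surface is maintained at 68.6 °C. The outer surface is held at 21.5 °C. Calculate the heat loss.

Q = 7.57×10^5 W

Q = 4πk·ΔT/(1/r₁ − 1/r₂) = 4π × 371 × 47.1 / (1/0.307 − 1/0.337) = 7.57×10^5 W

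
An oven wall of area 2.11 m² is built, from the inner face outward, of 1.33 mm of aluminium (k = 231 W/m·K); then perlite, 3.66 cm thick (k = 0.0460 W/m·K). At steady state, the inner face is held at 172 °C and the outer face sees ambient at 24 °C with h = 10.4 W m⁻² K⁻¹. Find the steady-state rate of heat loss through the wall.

Treat each layer as a resistance in series:
  R_aluminium = L/(kA) = 0.00133/(231·2.11) = 2.729×10^-6 K/W
  R_perlite = L/(kA) = 0.0366/(0.0460·2.11) = 0.3771 K/W
  R_conv,out = 1/(hA) = 1/(10.4·2.11) = 0.04557 K/W
ΣR = 2.729×10^-6 + 0.3771 + 0.04557 = 0.4227 K/W
Q = ΔT/ΣR = (172 °C − 24 °C)/0.4227 = 350 W

Q = 350 W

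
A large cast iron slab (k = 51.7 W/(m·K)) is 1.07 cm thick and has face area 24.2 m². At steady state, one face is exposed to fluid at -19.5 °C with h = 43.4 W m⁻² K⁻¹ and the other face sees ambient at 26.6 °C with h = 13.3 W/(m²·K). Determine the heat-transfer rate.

Q = 11.3 kW

Treat each layer as a resistance in series:
  R_conv,in = 1/(hA) = 1/(43.4·24.2) = 9.521×10^-4 K/W
  R_cast iron = L/(kA) = 0.0107/(51.7·24.2) = 8.552×10^-6 K/W
  R_conv,out = 1/(hA) = 1/(13.3·24.2) = 0.003107 K/W
ΣR = 9.521×10^-4 + 8.552×10^-6 + 0.003107 = 0.004068 K/W
Q = ΔT/ΣR = (-19.5 °C − 26.6 °C)/0.004068 = -11300 W
(Negative Q ⇒ heat flows inward; heat gain = 11300 W.)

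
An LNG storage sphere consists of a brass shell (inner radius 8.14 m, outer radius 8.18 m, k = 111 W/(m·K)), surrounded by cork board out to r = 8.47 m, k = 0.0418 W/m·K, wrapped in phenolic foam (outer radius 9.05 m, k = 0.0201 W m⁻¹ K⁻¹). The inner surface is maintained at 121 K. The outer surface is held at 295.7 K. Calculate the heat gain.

Resistance network (inner→outer):
  R_brass = (1/8.14 − 1/8.18)/(4πk) = 6.007×10^-4/(4π·111) = 4.307×10^-7 K/W
  R_cork board = (1/8.18 − 1/8.47)/(4πk) = 0.004186/(4π·0.0418) = 0.007968 K/W
  R_phenolic foam = (1/8.47 − 1/9.05)/(4πk) = 0.007567/(4π·0.0201) = 0.02996 K/W
ΣR = 4.307×10^-7 + 0.007968 + 0.02996 = 0.03793 K/W
Q = ΔT/ΣR = (121 K − 295.7 K)/0.03793 = -4610 W
(Negative Q ⇒ heat flows inward; heat gain = 4610 W.)

Q = 4610 W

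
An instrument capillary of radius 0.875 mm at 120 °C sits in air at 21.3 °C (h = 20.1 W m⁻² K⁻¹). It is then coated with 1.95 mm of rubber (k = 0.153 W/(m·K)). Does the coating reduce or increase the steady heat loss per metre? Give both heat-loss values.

Critical radius for a cylinder: r_cr = k/h = 0.00761 m = 0.761 cm.
Outer radius after coating: r₂ = 8.75×10^-4 + 0.00195 = 0.002825 m.
Since r₁ < r_cr and r₂ ≤ r_cr, the coating moves toward the maximum at r_cr — heat loss rises.
Bare: R = 1/(2πr₁h) = 9.049 m·K/W; Q = 98.7/9.049 = 10.9 W/m.
Coated: R = R_cond + R_conv = 4.022 m·K/W; Q = 98.7/4.022 = 24.5 W/m.

increases: 10.9 → 24.5 W/m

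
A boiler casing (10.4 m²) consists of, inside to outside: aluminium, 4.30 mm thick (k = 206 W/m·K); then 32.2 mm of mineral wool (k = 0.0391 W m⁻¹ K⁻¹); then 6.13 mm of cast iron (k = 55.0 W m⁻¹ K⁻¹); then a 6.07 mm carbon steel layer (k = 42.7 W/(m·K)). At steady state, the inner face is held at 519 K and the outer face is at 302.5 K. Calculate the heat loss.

Q = 2.73 kW

Series thermal resistances, inner to outer:
  R_aluminium = L/(kA) = 0.00430/(206·10.4) = 2.007×10^-6 K/W
  R_mineral wool = L/(kA) = 0.0322/(0.0391·10.4) = 0.07919 K/W
  R_cast iron = L/(kA) = 0.00613/(55.0·10.4) = 1.072×10^-5 K/W
  R_carbon steel = L/(kA) = 0.00607/(42.7·10.4) = 1.367×10^-5 K/W
ΣR = 2.007×10^-6 + 0.07919 + 1.072×10^-5 + 1.367×10^-5 = 0.07922 K/W
Q = ΔT/ΣR = (519 K − 302.5 K)/0.07922 = 2730 W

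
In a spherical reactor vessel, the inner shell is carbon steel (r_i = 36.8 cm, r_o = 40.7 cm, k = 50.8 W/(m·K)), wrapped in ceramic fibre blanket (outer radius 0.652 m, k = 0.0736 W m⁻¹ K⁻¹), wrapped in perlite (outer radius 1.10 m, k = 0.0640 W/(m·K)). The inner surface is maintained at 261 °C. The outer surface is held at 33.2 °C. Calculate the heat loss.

Q = 128 W

Treat each layer as a resistance in series:
  R_carbon steel = (1/0.368 − 1/0.407)/(4πk) = 0.2604/(4π·50.8) = 4.079×10^-4 K/W
  R_ceramic fibre blanket = (1/0.407 − 1/0.652)/(4πk) = 0.9233/(4π·0.0736) = 0.9982 K/W
  R_perlite = (1/0.652 − 1/1.10)/(4πk) = 0.6247/(4π·0.0640) = 0.7767 K/W
ΣR = 4.079×10^-4 + 0.9982 + 0.7767 = 1.775 K/W
Q = ΔT/ΣR = (261 °C − 33.2 °C)/1.775 = 128 W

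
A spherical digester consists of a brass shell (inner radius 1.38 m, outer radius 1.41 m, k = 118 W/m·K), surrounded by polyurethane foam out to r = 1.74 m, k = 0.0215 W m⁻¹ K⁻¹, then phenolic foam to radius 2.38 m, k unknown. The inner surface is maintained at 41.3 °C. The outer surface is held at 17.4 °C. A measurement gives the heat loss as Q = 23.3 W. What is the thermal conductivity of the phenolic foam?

ΣR = ΔT/Q = |41.3 − 17.4|/23.3 = 1.026 K/W
Known resistances:
  R_brass = (1/1.38 − 1/1.41)/(4πk) = 0.01542/(4π·118) = 1.040×10^-5 K/W
  R_polyurethane foam = (1/1.41 − 1/1.74)/(4πk) = 0.1345/(4π·0.0215) = 0.4978 K/W
R_phenolic foam = ΣR − ΣR_known = 1.026 − 0.4978 = 0.5282 K/W
(1/r₁−1/r₂)/(4πk) = 0.5282 ⇒ k = 0.1545/(4π·0.5282) = 0.0233 W/m·K

k = 0.0233 W/m·K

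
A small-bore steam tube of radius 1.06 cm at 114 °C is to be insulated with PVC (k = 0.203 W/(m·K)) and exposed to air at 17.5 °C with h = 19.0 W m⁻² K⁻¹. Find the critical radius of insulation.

For a cylinder, r_cr = k_ins/h = 0.203/19.0 = 0.0107 m = 1.07 cm

r_cr = 1.07 cm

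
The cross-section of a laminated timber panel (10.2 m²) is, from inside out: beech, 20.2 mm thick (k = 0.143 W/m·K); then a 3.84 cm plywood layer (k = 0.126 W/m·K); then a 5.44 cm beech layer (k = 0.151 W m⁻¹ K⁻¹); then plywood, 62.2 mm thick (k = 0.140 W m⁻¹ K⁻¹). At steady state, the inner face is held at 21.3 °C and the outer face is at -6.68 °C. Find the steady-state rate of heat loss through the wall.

Resistance network (inner→outer):
  R_beech = L/(kA) = 0.0202/(0.143·10.2) = 0.01385 K/W
  R_plywood = L/(kA) = 0.0384/(0.126·10.2) = 0.02988 K/W
  R_beech = L/(kA) = 0.0544/(0.151·10.2) = 0.03532 K/W
  R_plywood = L/(kA) = 0.0622/(0.140·10.2) = 0.04356 K/W
ΣR = 0.01385 + 0.02988 + 0.03532 + 0.04356 = 0.1226 K/W
Q = ΔT/ΣR = (21.3 °C − -6.68 °C)/0.1226 = 228 W

Q = 228 W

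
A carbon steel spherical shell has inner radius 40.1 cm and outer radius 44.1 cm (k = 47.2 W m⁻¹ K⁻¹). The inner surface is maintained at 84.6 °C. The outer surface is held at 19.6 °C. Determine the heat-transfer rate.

Q = 170 kW

Q = 4πk·ΔT/(1/r₁ − 1/r₂) = 4π × 47.2 × 65 / (1/0.401 − 1/0.441) = 1.70×10^5 W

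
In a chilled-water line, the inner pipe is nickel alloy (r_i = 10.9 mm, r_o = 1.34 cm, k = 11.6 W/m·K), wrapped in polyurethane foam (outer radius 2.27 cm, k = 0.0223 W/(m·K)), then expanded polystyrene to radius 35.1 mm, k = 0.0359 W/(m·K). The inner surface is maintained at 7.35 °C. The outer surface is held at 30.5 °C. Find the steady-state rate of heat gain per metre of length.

Resistance network (inner→outer):
  R'_nickel alloy = ln(0.0134/0.0109)/(2πk) = 0.2065/(2π·11.6) = 0.002833 m·K/W
  R'_polyurethane foam = ln(0.0227/0.0134)/(2πk) = 0.5271/(2π·0.0223) = 3.762 m·K/W
  R'_expanded polystyrene = ln(0.0351/0.0227)/(2πk) = 0.4358/(2π·0.0359) = 1.932 m·K/W
ΣR = 0.002833 + 3.762 + 1.932 = 5.697 m·K/W
Q' = ΔT/ΣR = (7.35 °C − 30.5 °C)/5.697 = -4.06 W/m
(Negative Q' ⇒ heat flows inward; heat gain = 4.06 W/m.)

Q' = 4.06 W/m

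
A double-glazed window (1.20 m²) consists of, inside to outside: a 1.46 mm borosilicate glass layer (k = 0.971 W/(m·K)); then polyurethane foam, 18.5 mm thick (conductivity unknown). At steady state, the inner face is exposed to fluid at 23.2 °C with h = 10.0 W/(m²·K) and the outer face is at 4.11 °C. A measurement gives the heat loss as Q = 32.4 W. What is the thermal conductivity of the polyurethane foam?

ΣR = ΔT/Q = |23.2 − 4.11|/32.4 = 0.5892 K/W
Known resistances:
  R_conv,in = 1/(hA) = 1/(10.0·1.20) = 0.08333 K/W
  R_borosilicate glass = L/(kA) = 0.00146/(0.971·1.20) = 0.001253 K/W
R_polyurethane foam = ΣR − ΣR_known = 0.5892 − 0.08458 = 0.5046 K/W
L/(kA) = 0.5046 ⇒ k = 0.0185/(0.5046·1.20) = 0.0306 W/m·K

k = 0.0306 W/m·K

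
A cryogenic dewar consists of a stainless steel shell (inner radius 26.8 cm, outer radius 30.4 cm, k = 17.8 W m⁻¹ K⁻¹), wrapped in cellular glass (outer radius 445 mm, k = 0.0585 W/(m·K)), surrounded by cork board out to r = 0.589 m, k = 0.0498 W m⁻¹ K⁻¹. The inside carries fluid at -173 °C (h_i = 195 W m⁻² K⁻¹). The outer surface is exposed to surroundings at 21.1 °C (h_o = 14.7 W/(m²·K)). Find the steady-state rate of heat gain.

Resistance network (inner→outer):
  R_conv,in = 1/(4πr²h) = 1/(4π·0.268²·195) = 0.005682 K/W
  R_stainless steel = (1/0.268 − 1/0.304)/(4πk) = 0.4419/(4π·17.8) = 0.001975 K/W
  R_cellular glass = (1/0.304 − 1/0.445)/(4πk) = 1.042/(4π·0.0585) = 1.418 K/W
  R_cork board = (1/0.445 − 1/0.589)/(4πk) = 0.5494/(4π·0.0498) = 0.8779 K/W
  R_conv,out = 1/(4πr²h) = 1/(4π·0.589²·14.7) = 0.01560 K/W
ΣR = 0.005682 + 0.001975 + 1.418 + 0.8779 + 0.01560 = 2.319 K/W
Q = ΔT/ΣR = (-173 °C − 21.1 °C)/2.319 = -83.7 W
(Negative Q ⇒ heat flows inward; heat gain = 83.7 W.)

Q = 83.7 W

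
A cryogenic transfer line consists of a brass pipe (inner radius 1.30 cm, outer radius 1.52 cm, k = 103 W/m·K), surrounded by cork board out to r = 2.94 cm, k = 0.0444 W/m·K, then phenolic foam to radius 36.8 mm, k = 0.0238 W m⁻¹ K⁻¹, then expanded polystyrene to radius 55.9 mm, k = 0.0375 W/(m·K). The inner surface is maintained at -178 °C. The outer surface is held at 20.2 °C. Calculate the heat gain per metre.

Q' = 35.1 W/m

Resistance network (inner→outer):
  R'_brass = ln(0.0152/0.0130)/(2πk) = 0.1563/(2π·103) = 2.416×10^-4 m·K/W
  R'_cork board = ln(0.0294/0.0152)/(2πk) = 0.6597/(2π·0.0444) = 2.365 m·K/W
  R'_phenolic foam = ln(0.0368/0.0294)/(2πk) = 0.2245/(2π·0.0238) = 1.501 m·K/W
  R'_expanded polystyrene = ln(0.0559/0.0368)/(2πk) = 0.4181/(2π·0.0375) = 1.774 m·K/W
ΣR = 2.416×10^-4 + 2.365 + 1.501 + 1.774 = 5.640 m·K/W
Q' = ΔT/ΣR = (-178 °C − 20.2 °C)/5.640 = -35.1 W/m
(Negative Q' ⇒ heat flows inward; heat gain = 35.1 W/m.)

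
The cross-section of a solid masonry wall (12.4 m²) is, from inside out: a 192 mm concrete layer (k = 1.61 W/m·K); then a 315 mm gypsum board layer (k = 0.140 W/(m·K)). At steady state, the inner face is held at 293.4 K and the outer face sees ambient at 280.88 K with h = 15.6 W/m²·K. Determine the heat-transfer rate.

Q = 63.8 W

Resistance network (inner→outer):
  R_concrete = L/(kA) = 0.192/(1.61·12.4) = 0.009617 K/W
  R_gypsum board = L/(kA) = 0.315/(0.140·12.4) = 0.1815 K/W
  R_conv,out = 1/(hA) = 1/(15.6·12.4) = 0.005170 K/W
ΣR = 0.009617 + 0.1815 + 0.005170 = 0.1963 K/W
Q = ΔT/ΣR = (293.4 K − 280.88 K)/0.1963 = 63.8 W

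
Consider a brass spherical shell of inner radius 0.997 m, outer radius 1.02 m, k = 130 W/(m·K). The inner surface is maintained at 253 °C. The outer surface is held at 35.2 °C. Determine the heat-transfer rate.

Q = 15700 kW

Q = 4πk·ΔT/(1/r₁ − 1/r₂) = 4π × 130 × 217.8 / (1/0.997 − 1/1.02) = 1.57×10^7 W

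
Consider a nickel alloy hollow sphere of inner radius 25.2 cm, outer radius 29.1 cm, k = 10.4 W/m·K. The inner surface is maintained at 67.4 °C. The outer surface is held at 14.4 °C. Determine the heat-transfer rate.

Q = 13000 W

Q = 4πk·ΔT/(1/r₁ − 1/r₂) = 4π × 10.4 × 53 / (1/0.252 − 1/0.291) = 13000 W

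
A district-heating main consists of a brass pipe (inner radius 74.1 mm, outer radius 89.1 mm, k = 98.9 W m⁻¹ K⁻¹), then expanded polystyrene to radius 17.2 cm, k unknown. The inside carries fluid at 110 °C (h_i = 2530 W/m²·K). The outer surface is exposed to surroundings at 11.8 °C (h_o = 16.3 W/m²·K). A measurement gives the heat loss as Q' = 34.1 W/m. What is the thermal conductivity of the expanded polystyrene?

ΣR = ΔT/Q' = |110 − 11.8|/34.1 = 2.880 m·K/W
Known resistances:
  R'_conv,in = 1/(2πr h) = 1/(2π·0.0741·2530) = 8.489×10^-4 m·K/W
  R'_brass = ln(0.0891/0.0741)/(2πk) = 0.1843/(2π·98.9) = 2.967×10^-4 m·K/W
  R'_conv,out = 1/(2πr h) = 1/(2π·0.172·16.3) = 0.05677 m·K/W
R_expanded polystyrene = ΣR − ΣR_known = 2.880 − 0.05792 = 2.822 m·K/W
ln(r₂/r₁)/(2πk) = 2.822 ⇒ k = 0.6577/(2π·2.822) = 0.0371 W/m·K

k = 0.0371 W/m·K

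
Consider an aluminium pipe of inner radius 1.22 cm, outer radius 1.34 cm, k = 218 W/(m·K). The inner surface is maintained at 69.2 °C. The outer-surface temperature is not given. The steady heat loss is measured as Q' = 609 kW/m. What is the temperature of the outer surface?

T_out = 27.5 °C

Series resistances:
  R'_aluminium = ln(0.0134/0.0122)/(2πk) = 0.09382/(2π·218) = 6.849×10^-5 m·K/W
ΣR = 6.849×10^-5 m·K/W
ΔT = Q'·ΣR = 6.09×10^5 × 6.849×10^-5 = 41.71 K
Heat flows outward, so T_out = T_in − ΔT = 69.2 − 41.71 = 27.5 °C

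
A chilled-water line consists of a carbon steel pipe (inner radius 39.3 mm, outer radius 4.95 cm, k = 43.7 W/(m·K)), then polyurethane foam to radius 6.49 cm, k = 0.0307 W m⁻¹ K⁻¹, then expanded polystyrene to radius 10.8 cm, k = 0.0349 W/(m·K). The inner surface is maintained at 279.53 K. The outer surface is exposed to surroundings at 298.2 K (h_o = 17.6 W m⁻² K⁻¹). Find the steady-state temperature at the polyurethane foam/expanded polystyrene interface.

Resistance network (inner→outer):
  R'_carbon steel = ln(0.0495/0.0393)/(2πk) = 0.2307/(2π·43.7) = 8.404×10^-4 m·K/W
  R'_polyurethane foam = ln(0.0649/0.0495)/(2πk) = 0.2709/(2π·0.0307) = 1.404 m·K/W
  R'_expanded polystyrene = ln(0.108/0.0649)/(2πk) = 0.5093/(2π·0.0349) = 2.322 m·K/W
  R'_conv,out = 1/(2πr h) = 1/(2π·0.108·17.6) = 0.08373 m·K/W
ΣR = 8.404×10^-4 + 1.404 + 2.322 + 0.08373 = 3.811 m·K/W
Q' = ΔT/ΣR = (279.53 K − 298.2 K)/3.811 = -4.899 W/m
From the inner boundary to the polyurethane foam/expanded polystyrene interface, ΣR_partial = 1.405 m·K/W.
T_interface = T_in − Q'·ΣR_partial = 279.53 K − (-4.899)(1.405) = 286.4 K

T = 286.4 K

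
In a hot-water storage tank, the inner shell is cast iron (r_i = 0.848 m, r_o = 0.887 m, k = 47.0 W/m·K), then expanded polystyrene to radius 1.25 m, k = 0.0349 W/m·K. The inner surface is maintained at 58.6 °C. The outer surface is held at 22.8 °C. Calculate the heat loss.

Series thermal resistances, inner to outer:
  R_cast iron = (1/0.848 − 1/0.887)/(4πk) = 0.05185/(4π·47.0) = 8.779×10^-5 K/W
  R_expanded polystyrene = (1/0.887 − 1/1.25)/(4πk) = 0.3274/(4π·0.0349) = 0.7465 K/W
ΣR = 8.779×10^-5 + 0.7465 = 0.7466 K/W
Q = ΔT/ΣR = (58.6 °C − 22.8 °C)/0.7466 = 48.0 W

Q = 48.0 W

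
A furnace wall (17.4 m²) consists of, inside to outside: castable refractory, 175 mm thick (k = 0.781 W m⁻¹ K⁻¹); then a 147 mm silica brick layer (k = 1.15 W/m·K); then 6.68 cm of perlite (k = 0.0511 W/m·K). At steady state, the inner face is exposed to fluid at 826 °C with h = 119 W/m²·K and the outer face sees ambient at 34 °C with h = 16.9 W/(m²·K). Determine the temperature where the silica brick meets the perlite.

T = 661 °C

Series thermal resistances, inner to outer:
  R_conv,in = 1/(hA) = 1/(119·17.4) = 4.830×10^-4 K/W
  R_castable refractory = L/(kA) = 0.175/(0.781·17.4) = 0.01288 K/W
  R_silica brick = L/(kA) = 0.147/(1.15·17.4) = 0.007346 K/W
  R_perlite = L/(kA) = 0.0668/(0.0511·17.4) = 0.07513 K/W
  R_conv,out = 1/(hA) = 1/(16.9·17.4) = 0.003401 K/W
ΣR = 4.830×10^-4 + 0.01288 + 0.007346 + 0.07513 + 0.003401 = 0.09924 K/W
Q = ΔT/ΣR = (826 °C − 34 °C)/0.09924 = 7981 W
From the inner boundary to the silica brick/perlite interface, ΣR_partial = 0.02071 K/W.
T_interface = T_in − Q·ΣR_partial = 826 °C − (7981)(0.02071) = 661 °C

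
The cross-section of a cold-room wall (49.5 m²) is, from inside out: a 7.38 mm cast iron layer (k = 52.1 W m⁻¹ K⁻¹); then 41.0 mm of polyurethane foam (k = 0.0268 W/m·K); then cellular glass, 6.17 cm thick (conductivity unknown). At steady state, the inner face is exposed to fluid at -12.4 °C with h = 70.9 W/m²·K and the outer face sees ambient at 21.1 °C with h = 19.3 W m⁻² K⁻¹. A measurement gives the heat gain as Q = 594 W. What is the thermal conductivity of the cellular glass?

ΣR = ΔT/Q = |-12.4 − 21.1|/594 = 0.05640 K/W
Known resistances:
  R_conv,in = 1/(hA) = 1/(70.9·49.5) = 2.849×10^-4 K/W
  R_cast iron = L/(kA) = 0.00738/(52.1·49.5) = 2.862×10^-6 K/W
  R_polyurethane foam = L/(kA) = 0.0410/(0.0268·49.5) = 0.03091 K/W
  R_conv,out = 1/(hA) = 1/(19.3·49.5) = 0.001047 K/W
R_cellular glass = ΣR − ΣR_known = 0.05640 − 0.03224 = 0.02416 K/W
L/(kA) = 0.02416 ⇒ k = 0.0617/(0.02416·49.5) = 0.0516 W/m·K

k = 0.0516 W/m·K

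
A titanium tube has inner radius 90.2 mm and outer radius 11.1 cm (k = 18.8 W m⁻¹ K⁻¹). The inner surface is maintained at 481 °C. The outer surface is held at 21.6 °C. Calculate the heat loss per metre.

Q' = 2πk·ΔT/ln(r₂/r₁) = 2π × 18.8 × 459.4 / ln(0.111/0.0902) = 2.62×10^5 W/m

Q' = 262 kW/m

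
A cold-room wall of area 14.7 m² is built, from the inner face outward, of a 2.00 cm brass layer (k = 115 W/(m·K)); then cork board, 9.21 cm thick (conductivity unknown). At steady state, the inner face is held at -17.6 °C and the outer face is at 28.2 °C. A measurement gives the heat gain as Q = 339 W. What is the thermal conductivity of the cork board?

k = 0.0464 W/m·K

ΣR = ΔT/Q = |-17.6 − 28.2|/339 = 0.1351 K/W
Known resistances:
  R_brass = L/(kA) = 0.0200/(115·14.7) = 1.183×10^-5 K/W
R_cork board = ΣR − ΣR_known = 0.1351 − 1.183×10^-5 = 0.1351 K/W
L/(kA) = 0.1351 ⇒ k = 0.0921/(0.1351·14.7) = 0.0464 W/m·K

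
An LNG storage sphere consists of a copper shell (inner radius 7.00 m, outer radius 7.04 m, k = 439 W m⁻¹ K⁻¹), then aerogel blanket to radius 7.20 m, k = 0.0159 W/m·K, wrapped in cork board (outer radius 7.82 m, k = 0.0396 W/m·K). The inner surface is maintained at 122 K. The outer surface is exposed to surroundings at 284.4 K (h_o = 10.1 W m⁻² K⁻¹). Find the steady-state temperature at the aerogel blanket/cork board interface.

Treat each layer as a resistance in series:
  R_copper = (1/7.00 − 1/7.04)/(4πk) = 8.117×10^-4/(4π·439) = 1.471×10^-7 K/W
  R_aerogel blanket = (1/7.04 − 1/7.20)/(4πk) = 0.003157/(4π·0.0159) = 0.01580 K/W
  R_cork board = (1/7.20 − 1/7.82)/(4πk) = 0.01101/(4π·0.0396) = 0.02213 K/W
  R_conv,out = 1/(4πr²h) = 1/(4π·7.82²·10.1) = 1.288×10^-4 K/W
ΣR = 1.471×10^-7 + 0.01580 + 0.02213 + 1.288×10^-4 = 0.03806 K/W
Q = ΔT/ΣR = (122 K − 284.4 K)/0.03806 = -4267 W
From the inner boundary to the aerogel blanket/cork board interface, ΣR_partial = 0.01580 K/W.
T_interface = T_in − Q·ΣR_partial = 122 K − (-4267)(0.01580) = 189.4 K

T = 189.4 K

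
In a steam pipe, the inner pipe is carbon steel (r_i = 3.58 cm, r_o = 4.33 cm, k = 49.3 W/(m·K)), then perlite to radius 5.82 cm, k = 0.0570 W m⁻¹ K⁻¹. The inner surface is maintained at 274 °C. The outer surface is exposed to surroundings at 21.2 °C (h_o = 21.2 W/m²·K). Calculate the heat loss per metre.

Resistance network (inner→outer):
  R'_carbon steel = ln(0.0433/0.0358)/(2πk) = 0.1902/(2π·49.3) = 6.140×10^-4 m·K/W
  R'_perlite = ln(0.0582/0.0433)/(2πk) = 0.2957/(2π·0.0570) = 0.8257 m·K/W
  R'_conv,out = 1/(2πr h) = 1/(2π·0.0582·21.2) = 0.1290 m·K/W
ΣR = 6.140×10^-4 + 0.8257 + 0.1290 = 0.9553 m·K/W
Q' = ΔT/ΣR = (274 °C − 21.2 °C)/0.9553 = 265 W/m

Q' = 265 W/m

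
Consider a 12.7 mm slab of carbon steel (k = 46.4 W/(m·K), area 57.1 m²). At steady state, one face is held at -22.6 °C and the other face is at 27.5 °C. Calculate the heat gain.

Q = kA·ΔT/L = 46.4 × 57.1 × |-22.6 °C − 27.5 °C| / 0.0127 = 1.05×10^7 W

Q = 1.05×10^7 W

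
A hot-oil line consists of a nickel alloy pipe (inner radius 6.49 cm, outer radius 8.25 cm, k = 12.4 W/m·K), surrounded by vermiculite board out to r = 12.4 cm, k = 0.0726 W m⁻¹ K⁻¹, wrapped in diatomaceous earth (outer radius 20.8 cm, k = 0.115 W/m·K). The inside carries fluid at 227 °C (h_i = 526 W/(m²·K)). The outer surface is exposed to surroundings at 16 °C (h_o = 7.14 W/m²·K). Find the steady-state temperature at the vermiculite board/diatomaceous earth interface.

Series thermal resistances, inner to outer:
  R'_conv,in = 1/(2πr h) = 1/(2π·0.0649·526) = 0.004662 m·K/W
  R'_nickel alloy = ln(0.0825/0.0649)/(2πk) = 0.2400/(2π·12.4) = 0.003080 m·K/W
  R'_vermiculite board = ln(0.124/0.0825)/(2πk) = 0.4075/(2π·0.0726) = 0.8933 m·K/W
  R'_diatomaceous earth = ln(0.208/0.124)/(2πk) = 0.5173/(2π·0.115) = 0.7159 m·K/W
  R'_conv,out = 1/(2πr h) = 1/(2π·0.208·7.14) = 0.1072 m·K/W
ΣR = 0.004662 + 0.003080 + 0.8933 + 0.7159 + 0.1072 = 1.724 m·K/W
Q' = ΔT/ΣR = (227 °C − 16 °C)/1.724 = 122.4 W/m
From the inner boundary to the vermiculite board/diatomaceous earth interface, ΣR_partial = 0.9010 m·K/W.
T_interface = T_in − Q'·ΣR_partial = 227 °C − (122.4)(0.9010) = 117 °C

T = 117 °C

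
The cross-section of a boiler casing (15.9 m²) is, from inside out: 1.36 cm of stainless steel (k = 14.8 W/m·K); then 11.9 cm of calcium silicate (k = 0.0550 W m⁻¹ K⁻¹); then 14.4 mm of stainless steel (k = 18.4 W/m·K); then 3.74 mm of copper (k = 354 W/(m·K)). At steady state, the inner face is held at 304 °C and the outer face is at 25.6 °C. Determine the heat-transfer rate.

Q = 2040 W

Series thermal resistances, inner to outer:
  R_stainless steel = L/(kA) = 0.0136/(14.8·15.9) = 5.779×10^-5 K/W
  R_calcium silicate = L/(kA) = 0.119/(0.0550·15.9) = 0.1361 K/W
  R_stainless steel = L/(kA) = 0.0144/(18.4·15.9) = 4.922×10^-5 K/W
  R_copper = L/(kA) = 0.00374/(354·15.9) = 6.645×10^-7 K/W
ΣR = 5.779×10^-5 + 0.1361 + 4.922×10^-5 + 6.645×10^-7 = 0.1362 K/W
Q = ΔT/ΣR = (304 °C − 25.6 °C)/0.1362 = 2040 W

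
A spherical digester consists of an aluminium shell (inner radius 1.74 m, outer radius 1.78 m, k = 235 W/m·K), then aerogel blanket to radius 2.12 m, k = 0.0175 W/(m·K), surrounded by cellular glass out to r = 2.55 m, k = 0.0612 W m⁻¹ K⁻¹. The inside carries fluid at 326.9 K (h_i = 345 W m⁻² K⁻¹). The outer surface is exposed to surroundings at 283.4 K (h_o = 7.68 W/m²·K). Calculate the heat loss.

Series thermal resistances, inner to outer:
  R_conv,in = 1/(4πr²h) = 1/(4π·1.74²·345) = 7.619×10^-5 K/W
  R_aluminium = (1/1.74 − 1/1.78)/(4πk) = 0.01291/(4π·235) = 4.373×10^-6 K/W
  R_aerogel blanket = (1/1.78 − 1/2.12)/(4πk) = 0.09010/(4π·0.0175) = 0.4097 K/W
  R_cellular glass = (1/2.12 − 1/2.55)/(4πk) = 0.07954/(4π·0.0612) = 0.1034 K/W
  R_conv,out = 1/(4πr²h) = 1/(4π·2.55²·7.68) = 0.001593 K/W
ΣR = 7.619×10^-5 + 4.373×10^-6 + 0.4097 + 0.1034 + 0.001593 = 0.5148 K/W
Q = ΔT/ΣR = (326.9 K − 283.4 K)/0.5148 = 84.5 W

Q = 84.5 W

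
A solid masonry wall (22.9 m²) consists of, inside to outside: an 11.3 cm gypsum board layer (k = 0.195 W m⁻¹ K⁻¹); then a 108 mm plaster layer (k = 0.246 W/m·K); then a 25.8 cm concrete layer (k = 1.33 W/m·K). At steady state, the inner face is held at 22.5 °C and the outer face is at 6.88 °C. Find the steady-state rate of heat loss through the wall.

Resistance network (inner→outer):
  R_gypsum board = L/(kA) = 0.113/(0.195·22.9) = 0.02531 K/W
  R_plaster = L/(kA) = 0.108/(0.246·22.9) = 0.01917 K/W
  R_concrete = L/(kA) = 0.258/(1.33·22.9) = 0.008471 K/W
ΣR = 0.02531 + 0.01917 + 0.008471 = 0.05295 K/W
Q = ΔT/ΣR = (22.5 °C − 6.88 °C)/0.05295 = 295 W

Q = 295 W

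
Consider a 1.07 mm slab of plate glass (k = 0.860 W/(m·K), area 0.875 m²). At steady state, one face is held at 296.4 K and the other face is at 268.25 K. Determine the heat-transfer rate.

Q = 19800 W

Q = kA·ΔT/L = 0.860 × 0.875 × |296.4 K − 268.25 K| / 0.00107 = 19800 W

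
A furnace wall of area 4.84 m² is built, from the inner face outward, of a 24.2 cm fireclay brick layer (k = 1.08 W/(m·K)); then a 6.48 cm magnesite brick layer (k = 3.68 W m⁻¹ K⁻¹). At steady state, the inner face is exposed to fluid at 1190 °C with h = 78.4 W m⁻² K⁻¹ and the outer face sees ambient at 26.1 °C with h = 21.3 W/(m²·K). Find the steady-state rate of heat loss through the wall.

Q = 18.7 kW

Series thermal resistances, inner to outer:
  R_conv,in = 1/(hA) = 1/(78.4·4.84) = 0.002635 K/W
  R_fireclay brick = L/(kA) = 0.242/(1.08·4.84) = 0.04630 K/W
  R_magnesite brick = L/(kA) = 0.0648/(3.68·4.84) = 0.003638 K/W
  R_conv,out = 1/(hA) = 1/(21.3·4.84) = 0.009700 K/W
ΣR = 0.002635 + 0.04630 + 0.003638 + 0.009700 = 0.06227 K/W
Q = ΔT/ΣR = (1190 °C − 26.1 °C)/0.06227 = 18700 W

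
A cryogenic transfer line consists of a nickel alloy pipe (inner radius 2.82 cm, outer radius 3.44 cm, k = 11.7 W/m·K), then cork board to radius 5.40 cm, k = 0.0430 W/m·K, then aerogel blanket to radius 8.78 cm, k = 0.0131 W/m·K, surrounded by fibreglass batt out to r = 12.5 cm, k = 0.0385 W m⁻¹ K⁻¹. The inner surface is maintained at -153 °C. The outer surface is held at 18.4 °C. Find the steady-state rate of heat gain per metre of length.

Q' = 19.0 W/m

Treat each layer as a resistance in series:
  R'_nickel alloy = ln(0.0344/0.0282)/(2πk) = 0.1987/(2π·11.7) = 0.002703 m·K/W
  R'_cork board = ln(0.0540/0.0344)/(2πk) = 0.4509/(2π·0.0430) = 1.669 m·K/W
  R'_aerogel blanket = ln(0.0878/0.0540)/(2πk) = 0.4861/(2π·0.0131) = 5.905 m·K/W
  R'_fibreglass batt = ln(0.125/0.0878)/(2πk) = 0.3533/(2π·0.0385) = 1.460 m·K/W
ΣR = 0.002703 + 1.669 + 5.905 + 1.460 = 9.037 m·K/W
Q' = ΔT/ΣR = (-153 °C − 18.4 °C)/9.037 = -19.0 W/m
(Negative Q' ⇒ heat flows inward; heat gain = 19.0 W/m.)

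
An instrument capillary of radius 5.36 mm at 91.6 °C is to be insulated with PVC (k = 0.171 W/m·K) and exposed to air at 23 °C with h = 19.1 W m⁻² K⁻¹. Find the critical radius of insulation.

r_cr = 0.895 cm

For a cylinder, r_cr = k_ins/h = 0.171/19.1 = 0.00895 m = 0.895 cm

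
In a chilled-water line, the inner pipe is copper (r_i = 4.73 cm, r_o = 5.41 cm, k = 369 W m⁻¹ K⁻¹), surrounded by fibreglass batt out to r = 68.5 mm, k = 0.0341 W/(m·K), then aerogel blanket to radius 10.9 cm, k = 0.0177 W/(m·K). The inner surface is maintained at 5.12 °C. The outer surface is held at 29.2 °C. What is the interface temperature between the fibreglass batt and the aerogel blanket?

T = 10.1 °C

Series thermal resistances, inner to outer:
  R'_copper = ln(0.0541/0.0473)/(2πk) = 0.1343/(2π·369) = 5.794×10^-5 m·K/W
  R'_fibreglass batt = ln(0.0685/0.0541)/(2πk) = 0.2360/(2π·0.0341) = 1.101 m·K/W
  R'_aerogel blanket = ln(0.109/0.0685)/(2πk) = 0.4645/(2π·0.0177) = 4.177 m·K/W
ΣR = 5.794×10^-5 + 1.101 + 4.177 = 5.278 m·K/W
Q' = ΔT/ΣR = (5.12 °C − 29.2 °C)/5.278 = -4.562 W/m
From the inner boundary to the fibreglass batt/aerogel blanket interface, ΣR_partial = 1.101 m·K/W.
T_interface = T_in − Q'·ΣR_partial = 5.12 °C − (-4.562)(1.101) = 10.1 °C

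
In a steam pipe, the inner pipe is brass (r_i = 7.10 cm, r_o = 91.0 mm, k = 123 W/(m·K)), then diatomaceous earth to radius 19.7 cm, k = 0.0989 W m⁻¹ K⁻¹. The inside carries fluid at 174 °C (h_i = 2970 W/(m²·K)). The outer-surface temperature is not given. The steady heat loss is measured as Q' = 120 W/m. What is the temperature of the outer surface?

Sum the resistances:
  R'_conv,in = 1/(2πr h) = 1/(2π·0.0710·2970) = 7.548×10^-4 m·K/W
  R'_brass = ln(0.0910/0.0710)/(2πk) = 0.2482/(2π·123) = 3.211×10^-4 m·K/W
  R'_diatomaceous earth = ln(0.197/0.0910)/(2πk) = 0.7723/(2π·0.0989) = 1.243 m·K/W
ΣR = 1.244 m·K/W
ΔT = Q'·ΣR = 120 × 1.244 = 149.3 K
Heat flows outward, so T_out = T_in − ΔT = 174 − 149.3 = 24.7 °C

T_out = 24.7 °C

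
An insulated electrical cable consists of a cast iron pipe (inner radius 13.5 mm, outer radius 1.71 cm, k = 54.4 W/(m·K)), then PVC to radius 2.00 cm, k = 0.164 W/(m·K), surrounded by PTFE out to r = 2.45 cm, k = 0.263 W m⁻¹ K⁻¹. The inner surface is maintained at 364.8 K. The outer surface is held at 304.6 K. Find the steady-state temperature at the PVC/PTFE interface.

T = 331.4 K

Resistance network (inner→outer):
  R'_cast iron = ln(0.0171/0.0135)/(2πk) = 0.2364/(2π·54.4) = 6.916×10^-4 m·K/W
  R'_PVC = ln(0.0200/0.0171)/(2πk) = 0.1567/(2π·0.164) = 0.1520 m·K/W
  R'_PTFE = ln(0.0245/0.0200)/(2πk) = 0.2029/(2π·0.263) = 0.1228 m·K/W
ΣR = 6.916×10^-4 + 0.1520 + 0.1228 = 0.2755 m·K/W
Q' = ΔT/ΣR = (364.8 K − 304.6 K)/0.2755 = 218.5 W/m
From the inner boundary to the PVC/PTFE interface, ΣR_partial = 0.1527 m·K/W.
T_interface = T_in − Q'·ΣR_partial = 364.8 K − (218.5)(0.1527) = 331.4 K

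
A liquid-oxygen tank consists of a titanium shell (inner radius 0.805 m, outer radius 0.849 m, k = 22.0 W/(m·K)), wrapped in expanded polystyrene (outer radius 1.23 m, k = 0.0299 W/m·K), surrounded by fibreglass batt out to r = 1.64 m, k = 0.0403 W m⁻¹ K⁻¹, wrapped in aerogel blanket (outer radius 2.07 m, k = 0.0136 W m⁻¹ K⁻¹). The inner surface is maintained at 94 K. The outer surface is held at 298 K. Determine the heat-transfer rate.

Q = 96.5 W

Series thermal resistances, inner to outer:
  R_titanium = (1/0.805 − 1/0.849)/(4πk) = 0.06438/(4π·22.0) = 2.329×10^-4 K/W
  R_expanded polystyrene = (1/0.849 − 1/1.23)/(4πk) = 0.3648/(4π·0.0299) = 0.9710 K/W
  R_fibreglass batt = (1/1.23 − 1/1.64)/(4πk) = 0.2033/(4π·0.0403) = 0.4013 K/W
  R_aerogel blanket = (1/1.64 − 1/2.07)/(4πk) = 0.1267/(4π·0.0136) = 0.7411 K/W
ΣR = 2.329×10^-4 + 0.9710 + 0.4013 + 0.7411 = 2.114 K/W
Q = ΔT/ΣR = (94 K − 298 K)/2.114 = -96.5 W
(Negative Q ⇒ heat flows inward; heat gain = 96.5 W.)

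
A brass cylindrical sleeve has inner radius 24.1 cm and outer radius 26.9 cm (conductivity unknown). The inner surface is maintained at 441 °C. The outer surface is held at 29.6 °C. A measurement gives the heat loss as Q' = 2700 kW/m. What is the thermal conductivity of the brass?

k = 115 W/m·K

ΣR = ΔT/Q' = |441 − 29.6|/2.70×10^6 = 1.524×10^-4 m·K/W
ln(r₂/r₁)/(2πk) = 1.524×10^-4 ⇒ k = 0.1099/(2π·1.524×10^-4) = 115 W/m·K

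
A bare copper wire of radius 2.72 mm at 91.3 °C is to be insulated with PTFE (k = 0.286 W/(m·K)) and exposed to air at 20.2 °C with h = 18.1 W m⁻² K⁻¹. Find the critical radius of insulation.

For a cylinder, r_cr = k_ins/h = 0.286/18.1 = 0.0158 m = 1.58 cm

r_cr = 1.58 cm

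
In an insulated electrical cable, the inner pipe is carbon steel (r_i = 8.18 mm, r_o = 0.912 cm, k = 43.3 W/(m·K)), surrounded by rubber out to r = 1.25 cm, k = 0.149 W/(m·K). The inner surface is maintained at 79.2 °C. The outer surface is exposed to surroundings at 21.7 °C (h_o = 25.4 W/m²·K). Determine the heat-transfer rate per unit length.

Q' = 68.6 W/m

Resistance network (inner→outer):
  R'_carbon steel = ln(0.00912/0.00818)/(2πk) = 0.1088/(2π·43.3) = 3.998×10^-4 m·K/W
  R'_rubber = ln(0.0125/0.00912)/(2πk) = 0.3153/(2π·0.149) = 0.3367 m·K/W
  R'_conv,out = 1/(2πr h) = 1/(2π·0.0125·25.4) = 0.5013 m·K/W
ΣR = 3.998×10^-4 + 0.3367 + 0.5013 = 0.8384 m·K/W
Q' = ΔT/ΣR = (79.2 °C − 21.7 °C)/0.8384 = 68.6 W/m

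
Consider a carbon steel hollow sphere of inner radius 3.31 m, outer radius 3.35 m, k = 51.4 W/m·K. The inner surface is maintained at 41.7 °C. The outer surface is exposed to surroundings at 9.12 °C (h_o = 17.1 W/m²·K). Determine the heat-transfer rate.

Series thermal resistances, inner to outer:
  R_carbon steel = (1/3.31 − 1/3.35)/(4πk) = 0.003607/(4π·51.4) = 5.585×10^-6 K/W
  R_conv,out = 1/(4πr²h) = 1/(4π·3.35²·17.1) = 4.147×10^-4 K/W
ΣR = 5.585×10^-6 + 4.147×10^-4 = 4.203×10^-4 K/W
Q = ΔT/ΣR = (41.7 °C − 9.12 °C)/4.203×10^-4 = 77500 W

Q = 77.5 kW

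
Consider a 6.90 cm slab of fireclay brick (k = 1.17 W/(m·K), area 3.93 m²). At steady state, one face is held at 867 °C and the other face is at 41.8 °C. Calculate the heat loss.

Q = kA·ΔT/L = 1.17 × 3.93 × |867 °C − 41.8 °C| / 0.0690 = 55000 W

Q = 55000 W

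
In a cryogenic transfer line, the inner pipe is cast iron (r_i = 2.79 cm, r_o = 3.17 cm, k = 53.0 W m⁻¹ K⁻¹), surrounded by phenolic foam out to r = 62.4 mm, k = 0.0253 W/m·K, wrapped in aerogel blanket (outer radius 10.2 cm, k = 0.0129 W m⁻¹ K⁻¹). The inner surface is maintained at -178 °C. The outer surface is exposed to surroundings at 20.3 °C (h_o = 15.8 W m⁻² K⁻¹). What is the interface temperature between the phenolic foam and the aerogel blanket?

T = -96.9 °C

Resistance network (inner→outer):
  R'_cast iron = ln(0.0317/0.0279)/(2πk) = 0.1277/(2π·53.0) = 3.834×10^-4 m·K/W
  R'_phenolic foam = ln(0.0624/0.0317)/(2πk) = 0.6772/(2π·0.0253) = 4.260 m·K/W
  R'_aerogel blanket = ln(0.102/0.0624)/(2πk) = 0.4914/(2π·0.0129) = 6.063 m·K/W
  R'_conv,out = 1/(2πr h) = 1/(2π·0.102·15.8) = 0.09876 m·K/W
ΣR = 3.834×10^-4 + 4.260 + 6.063 + 0.09876 = 10.42 m·K/W
Q' = ΔT/ΣR = (-178 °C − 20.3 °C)/10.42 = -19.03 W/m
From the inner boundary to the phenolic foam/aerogel blanket interface, ΣR_partial = 4.260 m·K/W.
T_interface = T_in − Q'·ΣR_partial = -178 °C − (-19.03)(4.260) = -96.9 °C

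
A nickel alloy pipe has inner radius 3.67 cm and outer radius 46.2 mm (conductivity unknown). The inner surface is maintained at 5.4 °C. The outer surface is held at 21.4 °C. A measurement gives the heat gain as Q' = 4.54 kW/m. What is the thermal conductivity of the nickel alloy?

k = 10.4 W/m·K

ΣR = ΔT/Q' = |5.4 − 21.4|/4540 = 0.003524 m·K/W
ln(r₂/r₁)/(2πk) = 0.003524 ⇒ k = 0.2302/(2π·0.003524) = 10.4 W/m·K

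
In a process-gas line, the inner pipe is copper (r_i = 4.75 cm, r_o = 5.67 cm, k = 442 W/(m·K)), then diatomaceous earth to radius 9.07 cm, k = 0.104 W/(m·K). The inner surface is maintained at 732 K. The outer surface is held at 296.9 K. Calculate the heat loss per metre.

Series thermal resistances, inner to outer:
  R'_copper = ln(0.0567/0.0475)/(2πk) = 0.1770/(2π·442) = 6.375×10^-5 m·K/W
  R'_diatomaceous earth = ln(0.0907/0.0567)/(2πk) = 0.4698/(2π·0.104) = 0.7189 m·K/W
ΣR = 6.375×10^-5 + 0.7189 = 0.7190 m·K/W
Q' = ΔT/ΣR = (732 K − 296.9 K)/0.7190 = 605 W/m

Q' = 605 W/m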